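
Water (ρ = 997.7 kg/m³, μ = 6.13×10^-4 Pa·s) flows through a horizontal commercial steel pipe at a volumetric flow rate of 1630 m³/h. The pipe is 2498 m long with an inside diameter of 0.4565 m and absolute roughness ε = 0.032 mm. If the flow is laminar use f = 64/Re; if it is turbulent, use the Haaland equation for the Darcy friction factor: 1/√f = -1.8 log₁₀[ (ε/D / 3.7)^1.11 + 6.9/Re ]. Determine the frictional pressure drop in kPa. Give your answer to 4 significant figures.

ΔP ≈ 253.7 kPa

Q = 1630 m³/h = 1630/3600 = 0.4528 m³/s.
Cross-sectional area A = πD²/4 = π(0.4565)²/4 = 0.1637 m²; mean velocity V = Q/A = 0.4528/0.1637 = 2.766 m/s.
Reynolds number Re = ρVD/μ = 997.7 · 2.766 · 0.4565 / 0.000613 = 2.055e+06.
Re > 4000 → turbulent. Relative roughness ε/D = 3.2e-05/0.4565 = 7.01e-05. Haaland: 1/√f = -1.8 log₁₀[(7.01e-05/3.7)^1.11 + 6.9/2.055e+06] = -1.8 log₁₀[5.73e-06 + 3.36e-06] = 9.075, so f = 0.01214.
Darcy-Weisbach: ΔP = f(L/D)(ρV²/2) = 0.01214·(2498/0.4565)·(997.7·2.766²/2) = 0.01214·5472·3818 = 2.537e+05 Pa.
ΔP = 2.537e+05 Pa = 253.7 kPa.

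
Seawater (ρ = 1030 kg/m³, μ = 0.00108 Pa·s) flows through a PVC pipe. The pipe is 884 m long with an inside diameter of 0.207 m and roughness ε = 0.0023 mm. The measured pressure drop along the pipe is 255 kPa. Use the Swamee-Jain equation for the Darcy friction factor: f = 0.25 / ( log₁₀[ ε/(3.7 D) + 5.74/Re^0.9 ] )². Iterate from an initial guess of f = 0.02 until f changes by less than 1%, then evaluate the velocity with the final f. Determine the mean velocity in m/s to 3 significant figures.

V ≈ 3.00 m/s

Rearranging Darcy-Weisbach: V = √(2·ΔP·D/(f·L·ρ)). With ε/D = 2.3e-06/0.207 = 1.11e-05, iterate starting from f = 0.02:
  f = 0.02 → V = √(2·2.55e+05·0.207/(0.02·884·1030)) = 2.408 m/s; Re = ρVD/μ = 4.753e+05; f → 0.01338
  f = 0.01338 → V = 2.943 m/s; Re = 5.811e+05; f → 0.01294
  f = 0.01294 → V = 2.993 m/s; Re = 5.909e+05; f → 0.01291
Converged (Δf/f < 1%). With the final f = 0.01291: V = √(2·2.55e+05·0.207/(0.01291·884·1030)) = 2.997 m/s.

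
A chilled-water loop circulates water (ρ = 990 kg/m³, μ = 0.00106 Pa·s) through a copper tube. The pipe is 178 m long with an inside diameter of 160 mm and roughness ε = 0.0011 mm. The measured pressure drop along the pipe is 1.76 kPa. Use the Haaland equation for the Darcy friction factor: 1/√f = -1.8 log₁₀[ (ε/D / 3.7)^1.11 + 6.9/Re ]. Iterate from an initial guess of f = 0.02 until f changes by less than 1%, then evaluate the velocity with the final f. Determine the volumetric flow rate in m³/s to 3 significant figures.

Q ≈ 0.00805 m³/s

Rearranging Darcy-Weisbach: V = √(2·ΔP·D/(f·L·ρ)). With ε/D = 1.1e-06/0.16 = 6.88e-06, iterate starting from f = 0.02:
  f = 0.02 → V = √(2·1760·0.16/(0.02·178·990)) = 0.3998 m/s; Re = ρVD/μ = 5.974e+04; f → 0.01993
Converged (Δf/f < 1%). With the final f = 0.01993: V = √(2·1760·0.16/(0.01993·178·990)) = 0.4005 m/s.
Q = V·A = 0.4005·(π/4·0.16²) = 0.008053 m³/s = 0.00805 m³/s.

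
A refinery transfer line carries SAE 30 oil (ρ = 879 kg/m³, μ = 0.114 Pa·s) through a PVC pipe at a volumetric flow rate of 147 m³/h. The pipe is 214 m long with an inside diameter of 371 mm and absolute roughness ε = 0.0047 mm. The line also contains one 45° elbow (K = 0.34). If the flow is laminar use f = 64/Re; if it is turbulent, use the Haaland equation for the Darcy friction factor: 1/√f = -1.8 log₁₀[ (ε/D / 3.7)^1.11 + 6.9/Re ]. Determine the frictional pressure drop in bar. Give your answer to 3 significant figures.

Q = 147 m³/h = 147/3600 = 0.04083 m³/s.
Cross-sectional area A = πD²/4 = π(0.371)²/4 = 0.1081 m²; mean velocity V = Q/A = 0.04083/0.1081 = 0.3777 m/s.
Reynolds number Re = ρVD/μ = 879 · 0.3777 · 0.371 / 0.114 = 1081.
Re < 2300 → laminar flow, so f = 64/Re = 64/1081 = 0.05923 (the turbulent correlation is not needed).
Total minor-loss coefficient ΣK = 1·0.34 = 0.34.
ΔP = [f·L/D + ΣK]·(ρV²/2) = [0.05923·214/0.371 + 0.34]·(879·0.3777²/2) = [34.17 + 0.34]·62.71 = 2164 Pa.
ΔP = 2164 Pa = 0.0216 bar.

ΔP ≈ 0.0216 bar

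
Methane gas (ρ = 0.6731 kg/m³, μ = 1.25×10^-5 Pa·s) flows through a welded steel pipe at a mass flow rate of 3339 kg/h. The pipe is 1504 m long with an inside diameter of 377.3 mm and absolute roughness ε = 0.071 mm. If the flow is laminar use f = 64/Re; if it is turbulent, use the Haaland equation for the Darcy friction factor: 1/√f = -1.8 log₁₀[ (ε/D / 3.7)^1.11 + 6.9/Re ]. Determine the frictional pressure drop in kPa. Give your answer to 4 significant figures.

ṁ = 3339 kg/h = 3339/3600 = 0.9275 kg/s.
A = πD²/4 = π(0.3773)²/4 = 0.1118 m²; mean velocity V = ṁ/(ρA) = 0.9275/(0.6731 · 0.1118) = 12.32 m/s.
Reynolds number Re = ρVD/μ = 0.6731 · 12.32 · 0.3773 / 1.25e-05 = 2.504e+05.
Re > 4000 → turbulent. Relative roughness ε/D = 7.1e-05/0.3773 = 0.000188. Haaland: 1/√f = -1.8 log₁₀[(0.000188/3.7)^1.11 + 6.9/2.504e+05] = -1.8 log₁₀[1.71e-05 + 2.76e-05] = 7.829, so f = 0.01631.
Darcy-Weisbach: ΔP = f(L/D)(ρV²/2) = 0.01631·(1504/0.3773)·(0.6731·12.32²/2) = 0.01631·3986·51.12 = 3324 Pa.
ΔP = 3324 Pa = 3.324 kPa.

ΔP ≈ 3.324 kPa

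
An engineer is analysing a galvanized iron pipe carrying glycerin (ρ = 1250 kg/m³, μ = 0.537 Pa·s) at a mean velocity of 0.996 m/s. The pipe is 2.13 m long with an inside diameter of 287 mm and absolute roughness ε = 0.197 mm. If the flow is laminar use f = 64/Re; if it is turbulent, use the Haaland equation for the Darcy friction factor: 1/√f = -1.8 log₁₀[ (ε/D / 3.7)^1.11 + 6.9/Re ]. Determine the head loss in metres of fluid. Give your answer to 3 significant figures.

h_f ≈ 0.0361 m

Reynolds number Re = ρVD/μ = 1250 · 0.996 · 0.287 / 0.537 = 665.4.
Re < 2300 → laminar flow, so f = 64/Re = 64/665.4 = 0.09618 (the turbulent correlation is not needed).
Darcy-Weisbach: ΔP = f(L/D)(ρV²/2) = 0.09618·(2.13/0.287)·(1250·0.996²/2) = 0.09618·7.422·620 = 442.6 Pa.
Head loss h_f = ΔP/(ρg) = 442.6/(1250·9.81) = 0.0361 m.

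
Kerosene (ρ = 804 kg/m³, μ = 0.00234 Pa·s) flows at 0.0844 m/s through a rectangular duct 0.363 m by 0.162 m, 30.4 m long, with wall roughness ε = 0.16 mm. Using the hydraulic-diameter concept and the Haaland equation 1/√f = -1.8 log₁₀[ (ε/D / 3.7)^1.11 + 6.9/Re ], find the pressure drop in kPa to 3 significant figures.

Hydraulic diameter D_h = 4A/P = 4·(0.363·0.162)/(2·(0.363+0.162)) = 0.2352/1.05 = 0.224 m.
Re = ρVD_h/μ = 804·0.0844·0.224/0.00234 = 6496.
ε/D_h = 0.00016/0.224 = 0.000714; Haaland gives 1/√f = -1.8 log₁₀[7.53e-05+0.00106] = 5.299, so f = 0.03561.
ΔP = f(L/D_h)(ρV²/2) = 0.03561·30.4/0.224·2.864 = 13.84 Pa.
ΔP = 0.0138 kPa.

ΔP ≈ 0.0138 kPa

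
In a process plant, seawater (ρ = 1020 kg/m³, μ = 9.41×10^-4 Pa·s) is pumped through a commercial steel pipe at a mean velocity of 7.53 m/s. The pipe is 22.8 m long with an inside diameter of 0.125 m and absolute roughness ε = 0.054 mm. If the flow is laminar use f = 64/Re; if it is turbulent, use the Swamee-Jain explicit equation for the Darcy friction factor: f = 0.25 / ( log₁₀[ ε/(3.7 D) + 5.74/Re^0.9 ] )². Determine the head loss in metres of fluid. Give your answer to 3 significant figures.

h_f ≈ 8.86 m

Reynolds number Re = ρVD/μ = 1020 · 7.53 · 0.125 / 0.000941 = 1.02e+06.
Re > 4000 → turbulent. Relative roughness ε/D = 5.4e-05/0.125 = 0.000432. Swamee-Jain: f = 0.25/(log₁₀[0.000432/3.7 + 5.74/1.02e+06^0.9])² = 0.25/(log₁₀[0.000117 + 2.24e-05])² = 0.25/(-3.856)² = 0.01681.
Darcy-Weisbach: ΔP = f(L/D)(ρV²/2) = 0.01681·(22.8/0.125)·(1020·7.53²/2) = 0.01681·182.4·2.892e+04 = 8.867e+04 Pa.
Head loss h_f = ΔP/(ρg) = 8.867e+04/(1020·9.81) = 8.86 m.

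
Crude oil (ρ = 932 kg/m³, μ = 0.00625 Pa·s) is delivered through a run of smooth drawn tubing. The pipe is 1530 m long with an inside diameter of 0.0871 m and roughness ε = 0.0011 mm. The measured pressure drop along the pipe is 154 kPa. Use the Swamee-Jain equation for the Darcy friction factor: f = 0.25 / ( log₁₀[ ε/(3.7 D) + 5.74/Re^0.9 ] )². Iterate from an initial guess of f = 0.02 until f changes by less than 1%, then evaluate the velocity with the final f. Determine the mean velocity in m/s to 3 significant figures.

V ≈ 0.781 m/s

Rearranging Darcy-Weisbach: V = √(2·ΔP·D/(f·L·ρ)). With ε/D = 1.1e-06/0.0871 = 1.26e-05, iterate starting from f = 0.02:
  f = 0.02 → V = √(2·1.54e+05·0.0871/(0.02·1530·932)) = 0.9699 m/s; Re = ρVD/μ = 1.26e+04; f → 0.02912
  f = 0.02912 → V = 0.8038 m/s; Re = 1.044e+04; f → 0.03063
  f = 0.03063 → V = 0.7837 m/s; Re = 1.018e+04; f → 0.03084
Converged (Δf/f < 1%). With the final f = 0.03084: V = √(2·1.54e+05·0.0871/(0.03084·1530·932)) = 0.781 m/s.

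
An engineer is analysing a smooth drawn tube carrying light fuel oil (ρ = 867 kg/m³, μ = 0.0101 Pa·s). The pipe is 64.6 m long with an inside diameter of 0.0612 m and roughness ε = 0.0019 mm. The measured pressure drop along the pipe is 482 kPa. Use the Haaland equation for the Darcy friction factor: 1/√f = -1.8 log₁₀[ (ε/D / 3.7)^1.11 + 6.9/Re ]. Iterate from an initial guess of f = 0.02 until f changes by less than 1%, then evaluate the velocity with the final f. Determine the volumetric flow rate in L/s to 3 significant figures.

Q ≈ 20.2 L/s

Rearranging Darcy-Weisbach: V = √(2·ΔP·D/(f·L·ρ)). With ε/D = 1.9e-06/0.0612 = 3.1e-05, iterate starting from f = 0.02:
  f = 0.02 → V = √(2·4.82e+05·0.0612/(0.02·64.6·867)) = 7.257 m/s; Re = ρVD/μ = 3.813e+04; f → 0.0221
  f = 0.0221 → V = 6.903 m/s; Re = 3.627e+04; f → 0.02236
  f = 0.02236 → V = 6.864 m/s; Re = 3.606e+04; f → 0.02239
Converged (Δf/f < 1%). With the final f = 0.02239: V = √(2·4.82e+05·0.0612/(0.02239·64.6·867)) = 6.859 m/s.
Q = V·A = 6.859·(π/4·0.0612²) = 0.02018 m³/s = 20.2 L/s.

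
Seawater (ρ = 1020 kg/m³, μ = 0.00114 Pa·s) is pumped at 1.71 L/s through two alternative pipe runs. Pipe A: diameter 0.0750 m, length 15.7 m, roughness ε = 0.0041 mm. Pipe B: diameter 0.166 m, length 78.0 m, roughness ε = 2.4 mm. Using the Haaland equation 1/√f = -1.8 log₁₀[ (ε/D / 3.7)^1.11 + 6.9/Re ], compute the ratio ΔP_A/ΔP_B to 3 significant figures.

Pipe A: V = Q/A = 0.00171/0.004418 = 0.3871 m/s; Re = 2.597e+04; ε/D = 5.47e-05; Haaland → f = 0.02424; ΔP_A = f(L/D)(ρV²/2) = 387.6 Pa.
Pipe B: V = Q/A = 0.00171/0.02164 = 0.07901 m/s; Re = 1.174e+04; ε/D = 0.0145; Haaland → f = 0.04684; ΔP_B = f(L/D)(ρV²/2) = 70.08 Pa.
ΔP_A/ΔP_B = 387.6/70.08 = 5.53.

ΔP_A/ΔP_B ≈ 5.53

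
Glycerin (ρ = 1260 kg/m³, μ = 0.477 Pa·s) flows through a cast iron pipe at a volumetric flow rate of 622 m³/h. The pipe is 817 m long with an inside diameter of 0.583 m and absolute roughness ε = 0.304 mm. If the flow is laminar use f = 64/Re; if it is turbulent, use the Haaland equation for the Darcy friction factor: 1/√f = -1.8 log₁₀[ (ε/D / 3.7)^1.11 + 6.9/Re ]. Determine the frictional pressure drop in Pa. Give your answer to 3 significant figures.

Q = 622 m³/h = 622/3600 = 0.1728 m³/s.
Cross-sectional area A = πD²/4 = π(0.583)²/4 = 0.2669 m²; mean velocity V = Q/A = 0.1728/0.2669 = 0.6472 m/s.
Reynolds number Re = ρVD/μ = 1260 · 0.6472 · 0.583 / 0.477 = 996.7.
Re < 2300 → laminar flow, so f = 64/Re = 64/996.7 = 0.06421 (the turbulent correlation is not needed).
Darcy-Weisbach: ΔP = f(L/D)(ρV²/2) = 0.06421·(817/0.583)·(1260·0.6472²/2) = 0.06421·1401·263.9 = 2.375e+04 Pa.

ΔP ≈ 23700 Pa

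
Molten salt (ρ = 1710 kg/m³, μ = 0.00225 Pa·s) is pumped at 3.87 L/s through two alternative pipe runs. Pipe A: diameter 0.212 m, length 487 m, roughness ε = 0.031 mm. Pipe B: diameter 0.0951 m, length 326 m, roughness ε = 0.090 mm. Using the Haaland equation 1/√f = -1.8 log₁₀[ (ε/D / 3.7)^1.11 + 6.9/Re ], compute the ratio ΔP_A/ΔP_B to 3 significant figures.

ΔP_A/ΔP_B ≈ 0.0298

Pipe A: V = Q/A = 0.00387/0.0353 = 0.1096 m/s; Re = 1.766e+04; ε/D = 0.000146; Haaland → f = 0.02679; ΔP_A = f(L/D)(ρV²/2) = 632.5 Pa.
Pipe B: V = Q/A = 0.00387/0.007103 = 0.5448 m/s; Re = 3.938e+04; ε/D = 0.000946; Haaland → f = 0.02441; ΔP_B = f(L/D)(ρV²/2) = 2.124e+04 Pa.
ΔP_A/ΔP_B = 632.5/2.124e+04 = 0.0298.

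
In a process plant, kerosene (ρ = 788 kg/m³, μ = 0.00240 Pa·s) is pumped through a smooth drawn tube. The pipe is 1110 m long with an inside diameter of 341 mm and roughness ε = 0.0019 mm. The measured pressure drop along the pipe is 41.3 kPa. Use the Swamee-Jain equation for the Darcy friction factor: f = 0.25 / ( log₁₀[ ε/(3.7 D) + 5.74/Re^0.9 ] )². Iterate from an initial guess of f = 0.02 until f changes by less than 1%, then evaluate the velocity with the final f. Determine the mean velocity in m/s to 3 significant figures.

Rearranging Darcy-Weisbach: V = √(2·ΔP·D/(f·L·ρ)). With ε/D = 1.9e-06/0.341 = 5.57e-06, iterate starting from f = 0.02:
  f = 0.02 → V = √(2·4.13e+04·0.341/(0.02·1110·788)) = 1.269 m/s; Re = ρVD/μ = 1.421e+05; f → 0.01666
  f = 0.01666 → V = 1.39 m/s; Re = 1.556e+05; f → 0.01636
  f = 0.01636 → V = 1.403 m/s; Re = 1.571e+05; f → 0.01633
Converged (Δf/f < 1%). With the final f = 0.01633: V = √(2·4.13e+04·0.341/(0.01633·1110·788)) = 1.404 m/s.

V ≈ 1.40 m/s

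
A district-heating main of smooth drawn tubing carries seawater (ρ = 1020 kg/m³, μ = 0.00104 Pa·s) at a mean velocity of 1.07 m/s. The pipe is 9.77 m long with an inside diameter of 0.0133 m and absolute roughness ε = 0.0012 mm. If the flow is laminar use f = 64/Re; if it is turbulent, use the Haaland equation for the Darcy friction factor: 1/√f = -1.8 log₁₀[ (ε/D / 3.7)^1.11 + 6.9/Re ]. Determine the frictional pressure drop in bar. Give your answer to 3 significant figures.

Reynolds number Re = ρVD/μ = 1020 · 1.07 · 0.0133 / 0.00104 = 1.396e+04.
Re > 4000 → turbulent. Relative roughness ε/D = 1.2e-06/0.0133 = 9.02e-05. Haaland: 1/√f = -1.8 log₁₀[(9.02e-05/3.7)^1.11 + 6.9/1.396e+04] = -1.8 log₁₀[7.58e-06 + 0.000494] = 5.939, so f = 0.02835.
Darcy-Weisbach: ΔP = f(L/D)(ρV²/2) = 0.02835·(9.77/0.0133)·(1020·1.07²/2) = 0.02835·734.6·583.9 = 1.216e+04 Pa.
ΔP = 1.216e+04 Pa = 0.122 bar.

ΔP ≈ 0.122 bar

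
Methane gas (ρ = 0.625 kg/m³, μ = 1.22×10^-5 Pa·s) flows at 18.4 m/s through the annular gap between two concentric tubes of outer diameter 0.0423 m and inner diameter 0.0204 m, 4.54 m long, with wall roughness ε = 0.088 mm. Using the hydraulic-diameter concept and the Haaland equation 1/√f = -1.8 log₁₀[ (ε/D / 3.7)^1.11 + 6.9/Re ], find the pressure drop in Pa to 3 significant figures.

Hydraulic diameter D_h = 4A/P = D_o - D_i = 0.0423 - 0.0204 = 0.0219 m.
Re = ρVD_h/μ = 0.625·18.4·0.0219/1.22e-05 = 2.064e+04.
ε/D_h = 8.8e-05/0.0219 = 0.00402; Haaland gives 1/√f = -1.8 log₁₀[0.000513+0.000334] = 5.53, so f = 0.0327.
ΔP = f(L/D_h)(ρV²/2) = 0.0327·4.54/0.0219·105.8 = 717.2 Pa.

ΔP ≈ 717 Pa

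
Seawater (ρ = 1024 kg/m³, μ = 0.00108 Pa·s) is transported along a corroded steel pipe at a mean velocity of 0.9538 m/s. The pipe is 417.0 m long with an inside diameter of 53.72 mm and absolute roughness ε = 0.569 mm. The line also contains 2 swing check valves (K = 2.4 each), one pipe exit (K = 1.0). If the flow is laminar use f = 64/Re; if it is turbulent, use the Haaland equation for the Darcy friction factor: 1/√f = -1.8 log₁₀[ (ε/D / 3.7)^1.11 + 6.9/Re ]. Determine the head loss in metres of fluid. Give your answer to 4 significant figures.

Reynolds number Re = ρVD/μ = 1024 · 0.9538 · 0.05372 / 0.00108 = 4.858e+04.
Re > 4000 → turbulent. Relative roughness ε/D = 0.000569/0.05372 = 0.0106. Haaland: 1/√f = -1.8 log₁₀[(0.0106/3.7)^1.11 + 6.9/4.858e+04] = -1.8 log₁₀[0.0015 + 0.000142] = 5.011, so f = 0.03983.
Total minor-loss coefficient ΣK = 2·2.4 + 1·1 = 5.8.
ΔP = [f·L/D + ΣK]·(ρV²/2) = [0.03983·417/0.05372 + 5.8]·(1024·0.9538²/2) = [309.2 + 5.8]·465.8 = 1.467e+05 Pa.
Head loss h_f = ΔP/(ρg) = 1.467e+05/(1024·9.81) = 14.60 m.

h_f ≈ 14.60 m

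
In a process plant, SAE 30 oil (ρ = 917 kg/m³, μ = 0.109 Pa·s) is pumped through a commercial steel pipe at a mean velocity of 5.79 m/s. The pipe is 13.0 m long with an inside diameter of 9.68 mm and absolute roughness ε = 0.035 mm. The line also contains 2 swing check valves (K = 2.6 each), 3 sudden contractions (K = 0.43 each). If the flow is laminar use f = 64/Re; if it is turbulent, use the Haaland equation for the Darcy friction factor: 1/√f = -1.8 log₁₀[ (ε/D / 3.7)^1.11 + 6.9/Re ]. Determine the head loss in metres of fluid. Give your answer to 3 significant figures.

h_f ≈ 323 m

Reynolds number Re = ρVD/μ = 917 · 5.79 · 0.00968 / 0.109 = 471.5.
Re < 2300 → laminar flow, so f = 64/Re = 64/471.5 = 0.1357 (the turbulent correlation is not needed).
Total minor-loss coefficient ΣK = 2·2.6 + 3·0.43 = 6.49.
ΔP = [f·L/D + ΣK]·(ρV²/2) = [0.1357·13/0.00968 + 6.49]·(917·5.79²/2) = [182.3 + 6.49]·1.537e+04 = 2.902e+06 Pa.
Head loss h_f = ΔP/(ρg) = 2.902e+06/(917·9.81) = 323 m.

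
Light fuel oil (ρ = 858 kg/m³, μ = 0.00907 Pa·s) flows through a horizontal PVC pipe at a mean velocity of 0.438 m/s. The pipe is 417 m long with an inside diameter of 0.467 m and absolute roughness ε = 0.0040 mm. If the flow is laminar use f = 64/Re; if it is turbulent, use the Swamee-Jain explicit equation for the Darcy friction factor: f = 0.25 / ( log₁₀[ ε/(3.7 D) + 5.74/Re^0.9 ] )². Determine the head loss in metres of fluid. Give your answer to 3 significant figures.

h_f ≈ 0.227 m

Reynolds number Re = ρVD/μ = 858 · 0.438 · 0.467 / 0.00907 = 1.935e+04.
Re > 4000 → turbulent. Relative roughness ε/D = 4e-06/0.467 = 8.57e-06. Swamee-Jain: f = 0.25/(log₁₀[8.57e-06/3.7 + 5.74/1.935e+04^0.9])² = 0.25/(log₁₀[2.31e-06 + 0.000796])² = 0.25/(-3.098)² = 0.02605.
Darcy-Weisbach: ΔP = f(L/D)(ρV²/2) = 0.02605·(417/0.467)·(858·0.438²/2) = 0.02605·892.9·82.3 = 1914 Pa.
Head loss h_f = ΔP/(ρg) = 1914/(858·9.81) = 0.227 m.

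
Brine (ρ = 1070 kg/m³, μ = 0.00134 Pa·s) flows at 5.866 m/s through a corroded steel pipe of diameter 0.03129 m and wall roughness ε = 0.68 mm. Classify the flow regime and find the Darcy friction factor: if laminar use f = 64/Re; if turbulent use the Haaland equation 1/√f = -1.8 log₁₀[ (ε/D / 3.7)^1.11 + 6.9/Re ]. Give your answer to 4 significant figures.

f ≈ 0.05057

Re = ρVD/μ = 1070·5.866·0.03129/0.00134 = 1.466e+05.
Re > 4000 → turbulent. ε/D = 0.00068/0.03129 = 0.0217; Haaland: 1/√f = -1.8 log₁₀[0.00334 + 4.71e-05] = 4.447, so f = 0.05057.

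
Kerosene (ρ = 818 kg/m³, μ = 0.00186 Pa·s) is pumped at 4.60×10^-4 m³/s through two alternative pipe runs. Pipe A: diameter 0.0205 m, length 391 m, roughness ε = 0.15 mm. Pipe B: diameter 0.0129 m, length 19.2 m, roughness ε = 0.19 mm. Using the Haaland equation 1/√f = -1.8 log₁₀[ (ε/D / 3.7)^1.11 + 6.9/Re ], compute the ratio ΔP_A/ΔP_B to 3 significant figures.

ΔP_A/ΔP_B ≈ 1.72

Pipe A: V = Q/A = 0.00046/0.0003301 = 1.394 m/s; Re = 1.256e+04; ε/D = 0.00732; Haaland → f = 0.03907; ΔP_A = f(L/D)(ρV²/2) = 5.919e+05 Pa.
Pipe B: V = Q/A = 0.00046/0.0001307 = 3.52 m/s; Re = 1.997e+04; ε/D = 0.0147; Haaland → f = 0.04566; ΔP_B = f(L/D)(ρV²/2) = 3.443e+05 Pa.
ΔP_A/ΔP_B = 5.919e+05/3.443e+05 = 1.72.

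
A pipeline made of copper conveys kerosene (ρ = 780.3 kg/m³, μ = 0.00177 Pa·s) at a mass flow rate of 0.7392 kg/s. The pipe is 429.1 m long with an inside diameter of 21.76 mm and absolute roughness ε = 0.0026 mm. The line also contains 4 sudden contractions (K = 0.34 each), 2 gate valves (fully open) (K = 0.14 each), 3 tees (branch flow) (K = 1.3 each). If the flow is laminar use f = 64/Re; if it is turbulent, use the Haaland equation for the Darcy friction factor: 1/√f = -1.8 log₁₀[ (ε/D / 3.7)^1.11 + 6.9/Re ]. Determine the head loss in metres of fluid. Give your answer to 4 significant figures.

A = πD²/4 = π(0.02176)²/4 = 0.0003719 m²; mean velocity V = ṁ/(ρA) = 0.7392/(780.3 · 0.0003719) = 2.547 m/s.
Reynolds number Re = ρVD/μ = 780.3 · 2.547 · 0.02176 / 0.00177 = 2.444e+04.
Re > 4000 → turbulent. Relative roughness ε/D = 2.6e-06/0.02176 = 0.000119. Haaland: 1/√f = -1.8 log₁₀[(0.000119/3.7)^1.11 + 6.9/2.444e+04] = -1.8 log₁₀[1.04e-05 + 0.000282] = 6.36, so f = 0.02472.
Total minor-loss coefficient ΣK = 4·0.34 + 2·0.14 + 3·1.3 = 5.54.
ΔP = [f·L/D + ΣK]·(ρV²/2) = [0.02472·429.1/0.02176 + 5.54]·(780.3·2.547²/2) = [487.5 + 5.54]·2532 = 1.248e+06 Pa.
Head loss h_f = ΔP/(ρg) = 1.248e+06/(780.3·9.81) = 163.1 m.

h_f ≈ 163.1 m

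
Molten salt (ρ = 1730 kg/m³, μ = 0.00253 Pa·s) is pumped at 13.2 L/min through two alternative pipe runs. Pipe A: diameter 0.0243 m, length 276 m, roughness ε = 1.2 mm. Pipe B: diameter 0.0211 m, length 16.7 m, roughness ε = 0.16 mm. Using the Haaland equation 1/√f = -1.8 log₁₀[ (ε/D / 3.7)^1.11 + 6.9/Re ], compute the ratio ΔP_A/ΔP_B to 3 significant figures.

Pipe A: V = Q/A = 0.00022/0.0004638 = 0.4744 m/s; Re = 7882; ε/D = 0.0494; Haaland → f = 0.07436; ΔP_A = f(L/D)(ρV²/2) = 1.644e+05 Pa.
Pipe B: V = Q/A = 0.00022/0.0003497 = 0.6292 m/s; Re = 9078; ε/D = 0.00758; Haaland → f = 0.04095; ΔP_B = f(L/D)(ρV²/2) = 1.11e+04 Pa.
ΔP_A/ΔP_B = 1.644e+05/1.11e+04 = 14.8.

ΔP_A/ΔP_B ≈ 14.8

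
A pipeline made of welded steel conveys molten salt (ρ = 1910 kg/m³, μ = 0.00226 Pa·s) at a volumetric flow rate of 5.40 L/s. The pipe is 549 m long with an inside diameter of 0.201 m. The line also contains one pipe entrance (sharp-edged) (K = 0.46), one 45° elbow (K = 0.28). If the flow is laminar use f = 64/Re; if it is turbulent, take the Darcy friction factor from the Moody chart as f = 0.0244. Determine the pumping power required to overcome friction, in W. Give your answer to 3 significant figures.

P ≈ 10.1 W

Q = 5.40 L/s = 5.40/1000 = 0.0054 m³/s.
Cross-sectional area A = πD²/4 = π(0.201)²/4 = 0.03173 m²; mean velocity V = Q/A = 0.0054/0.03173 = 0.1702 m/s.
Reynolds number Re = ρVD/μ = 1910 · 0.1702 · 0.201 / 0.00226 = 2.891e+04.
Re > 4000 → turbulent; use the Moody-chart value f = 0.0244.
Total minor-loss coefficient ΣK = 1·0.46 + 1·0.28 = 0.74.
ΔP = [f·L/D + ΣK]·(ρV²/2) = [0.0244·549/0.201 + 0.74]·(1910·0.1702²/2) = [66.64 + 0.74]·27.66 = 1864 Pa.
Pumping power P = QΔP = 0.0054·1864 = 10.06 W = 10.1 W.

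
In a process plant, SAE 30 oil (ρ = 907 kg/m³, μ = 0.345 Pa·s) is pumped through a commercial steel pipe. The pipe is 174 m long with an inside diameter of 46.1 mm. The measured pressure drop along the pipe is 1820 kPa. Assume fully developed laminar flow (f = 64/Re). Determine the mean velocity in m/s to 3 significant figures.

V ≈ 2.01 m/s

For laminar flow, f = 64/Re with Re = ρVD/μ, so Darcy-Weisbach reduces to ΔP = 32μLV/D². Solving for V: V = ΔP·D²/(32μL) = 1.82e+06·(0.0461)²/(32·0.345·174) = 2.014 m/s.
Check: Re = ρVD/μ = 907·2.014·0.0461/0.345 = 244 < 2300, so the laminar assumption holds.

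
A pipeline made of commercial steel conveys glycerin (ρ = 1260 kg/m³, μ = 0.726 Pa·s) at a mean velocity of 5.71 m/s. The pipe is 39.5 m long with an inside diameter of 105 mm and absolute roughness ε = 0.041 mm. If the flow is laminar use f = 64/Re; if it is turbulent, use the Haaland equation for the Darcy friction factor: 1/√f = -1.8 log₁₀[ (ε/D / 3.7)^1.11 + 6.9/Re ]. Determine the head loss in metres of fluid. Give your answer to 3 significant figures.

Reynolds number Re = ρVD/μ = 1260 · 5.71 · 0.105 / 0.726 = 1041.
Re < 2300 → laminar flow, so f = 64/Re = 64/1041 = 0.06151 (the turbulent correlation is not needed).
Darcy-Weisbach: ΔP = f(L/D)(ρV²/2) = 0.06151·(39.5/0.105)·(1260·5.71²/2) = 0.06151·376.2·2.054e+04 = 4.753e+05 Pa.
Head loss h_f = ΔP/(ρg) = 4.753e+05/(1260·9.81) = 38.5 m.

h_f ≈ 38.5 m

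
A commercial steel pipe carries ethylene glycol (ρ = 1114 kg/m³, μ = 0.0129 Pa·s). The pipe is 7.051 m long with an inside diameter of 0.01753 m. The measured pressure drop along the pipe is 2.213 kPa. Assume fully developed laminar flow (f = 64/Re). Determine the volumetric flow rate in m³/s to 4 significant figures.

Q ≈ 5.639×10^-5 m³/s

For laminar flow, f = 64/Re with Re = ρVD/μ, so Darcy-Weisbach reduces to ΔP = 32μLV/D². Solving for V: V = ΔP·D²/(32μL) = 2213·(0.01753)²/(32·0.0129·7.051) = 0.2336 m/s.
Check: Re = ρVD/μ = 1114·0.2336·0.01753/0.0129 = 353.7 < 2300, so the laminar assumption holds.
Q = V·A = 0.2336·(π/4·0.01753²) = 5.639e-05 m³/s = 5.639×10^-5 m³/s.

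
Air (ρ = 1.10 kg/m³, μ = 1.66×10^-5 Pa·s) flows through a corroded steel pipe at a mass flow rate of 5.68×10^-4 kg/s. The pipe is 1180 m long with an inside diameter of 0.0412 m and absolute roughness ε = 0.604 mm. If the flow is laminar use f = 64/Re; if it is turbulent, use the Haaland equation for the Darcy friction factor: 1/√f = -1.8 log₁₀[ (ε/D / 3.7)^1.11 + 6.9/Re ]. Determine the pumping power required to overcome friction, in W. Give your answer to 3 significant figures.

P ≈ 0.0739 W

A = πD²/4 = π(0.0412)²/4 = 0.001333 m²; mean velocity V = ṁ/(ρA) = 0.000568/(1.1 · 0.001333) = 0.3873 m/s.
Reynolds number Re = ρVD/μ = 1.1 · 0.3873 · 0.0412 / 1.66e-05 = 1057.
Re < 2300 → laminar flow, so f = 64/Re = 64/1057 = 0.06052 (the turbulent correlation is not needed).
Darcy-Weisbach: ΔP = f(L/D)(ρV²/2) = 0.06052·(1180/0.0412)·(1.1·0.3873²/2) = 0.06052·2.864e+04·0.08251 = 143 Pa.
Q = ṁ/ρ = 0.000568/1.1 = 0.0005164 m³/s.
Pumping power P = QΔP = 0.0005164·143 = 0.07385 W = 0.0739 W.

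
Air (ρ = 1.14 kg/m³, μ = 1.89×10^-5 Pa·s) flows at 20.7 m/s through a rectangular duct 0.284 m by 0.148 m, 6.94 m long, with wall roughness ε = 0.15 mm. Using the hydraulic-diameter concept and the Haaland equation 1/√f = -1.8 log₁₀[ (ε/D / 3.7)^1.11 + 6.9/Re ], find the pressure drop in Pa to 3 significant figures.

ΔP ≈ 172 Pa

Hydraulic diameter D_h = 4A/P = 4·(0.284·0.148)/(2·(0.284+0.148)) = 0.1681/0.864 = 0.1946 m.
Re = ρVD_h/μ = 1.14·20.7·0.1946/1.89e-05 = 2.43e+05.
ε/D_h = 0.00015/0.1946 = 0.000771; Haaland gives 1/√f = -1.8 log₁₀[8.2e-05+2.84e-05] = 7.123, so f = 0.01971.
ΔP = f(L/D_h)(ρV²/2) = 0.01971·6.94/0.1946·244.2 = 171.7 Pa.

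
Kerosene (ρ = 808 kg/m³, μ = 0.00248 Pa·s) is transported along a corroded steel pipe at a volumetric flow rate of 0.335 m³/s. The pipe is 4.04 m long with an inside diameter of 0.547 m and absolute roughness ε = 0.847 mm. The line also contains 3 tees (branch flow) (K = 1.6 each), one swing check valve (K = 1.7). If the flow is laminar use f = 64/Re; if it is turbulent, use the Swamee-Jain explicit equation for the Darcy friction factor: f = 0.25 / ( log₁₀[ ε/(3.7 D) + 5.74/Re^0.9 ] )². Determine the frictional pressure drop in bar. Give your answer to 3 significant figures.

Cross-sectional area A = πD²/4 = π(0.547)²/4 = 0.235 m²; mean velocity V = Q/A = 0.335/0.235 = 1.426 m/s.
Reynolds number Re = ρVD/μ = 808 · 1.426 · 0.547 / 0.00248 = 2.541e+05.
Re > 4000 → turbulent. Relative roughness ε/D = 0.000847/0.547 = 0.00155. Swamee-Jain: f = 0.25/(log₁₀[0.00155/3.7 + 5.74/2.541e+05^0.9])² = 0.25/(log₁₀[0.000418 + 7.84e-05])² = 0.25/(-3.304)² = 0.02291.
Total minor-loss coefficient ΣK = 3·1.6 + 1·1.7 = 6.5.
ΔP = [f·L/D + ΣK]·(ρV²/2) = [0.02291·4.04/0.547 + 6.5]·(808·1.426²/2) = [0.1692 + 6.5]·821 = 5475 Pa.
ΔP = 5475 Pa = 0.0548 bar.

ΔP ≈ 0.0548 bar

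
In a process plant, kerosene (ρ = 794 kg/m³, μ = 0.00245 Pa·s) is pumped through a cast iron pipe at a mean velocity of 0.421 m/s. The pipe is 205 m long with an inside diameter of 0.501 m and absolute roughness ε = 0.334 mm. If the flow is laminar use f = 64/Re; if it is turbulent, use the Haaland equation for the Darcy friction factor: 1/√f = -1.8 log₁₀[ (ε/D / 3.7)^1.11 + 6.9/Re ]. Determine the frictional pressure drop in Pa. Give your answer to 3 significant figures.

ΔP ≈ 626 Pa

Reynolds number Re = ρVD/μ = 794 · 0.421 · 0.501 / 0.00245 = 6.836e+04.
Re > 4000 → turbulent. Relative roughness ε/D = 0.000334/0.501 = 0.000667. Haaland: 1/√f = -1.8 log₁₀[(0.000667/3.7)^1.11 + 6.9/6.836e+04] = -1.8 log₁₀[6.98e-05 + 0.000101] = 6.782, so f = 0.02174.
Darcy-Weisbach: ΔP = f(L/D)(ρV²/2) = 0.02174·(205/0.501)·(794·0.421²/2) = 0.02174·409.2·70.36 = 626 Pa.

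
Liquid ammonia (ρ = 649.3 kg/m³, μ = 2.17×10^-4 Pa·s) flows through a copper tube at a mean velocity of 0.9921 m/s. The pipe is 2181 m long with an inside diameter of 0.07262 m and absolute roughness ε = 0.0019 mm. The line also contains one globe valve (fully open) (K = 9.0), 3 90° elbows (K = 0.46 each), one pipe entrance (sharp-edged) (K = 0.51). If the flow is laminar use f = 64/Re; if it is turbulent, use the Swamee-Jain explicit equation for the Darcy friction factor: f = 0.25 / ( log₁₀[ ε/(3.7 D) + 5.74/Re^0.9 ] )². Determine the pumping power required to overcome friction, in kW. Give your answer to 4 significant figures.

P ≈ 0.6278 kW

Reynolds number Re = ρVD/μ = 649.3 · 0.9921 · 0.07262 / 0.000217 = 2.156e+05.
Re > 4000 → turbulent. Relative roughness ε/D = 1.9e-06/0.07262 = 2.62e-05. Swamee-Jain: f = 0.25/(log₁₀[2.62e-05/3.7 + 5.74/2.156e+05^0.9])² = 0.25/(log₁₀[7.07e-06 + 9.09e-05])² = 0.25/(-4.009)² = 0.01556.
Total minor-loss coefficient ΣK = 1·9 + 3·0.46 + 1·0.51 = 10.9.
ΔP = [f·L/D + ΣK]·(ρV²/2) = [0.01556·2181/0.07262 + 10.9]·(649.3·0.9921²/2) = [467.2 + 10.9]·319.5 = 1.528e+05 Pa.
Q = V·A = 0.9921·0.004142 = 0.004109 m³/s.
Pumping power P = QΔP = 0.004109·1.528e+05 = 627.77 W = 0.6278 kW.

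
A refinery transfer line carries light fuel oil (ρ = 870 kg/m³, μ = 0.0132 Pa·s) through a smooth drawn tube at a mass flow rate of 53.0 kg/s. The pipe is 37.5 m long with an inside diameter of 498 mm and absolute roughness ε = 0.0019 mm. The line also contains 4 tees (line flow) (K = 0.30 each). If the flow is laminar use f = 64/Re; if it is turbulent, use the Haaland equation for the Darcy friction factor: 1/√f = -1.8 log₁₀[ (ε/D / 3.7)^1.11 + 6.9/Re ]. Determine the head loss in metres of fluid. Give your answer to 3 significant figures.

A = πD²/4 = π(0.498)²/4 = 0.1948 m²; mean velocity V = ṁ/(ρA) = 53/(870 · 0.1948) = 0.3128 m/s.
Reynolds number Re = ρVD/μ = 870 · 0.3128 · 0.498 / 0.0132 = 1.027e+04.
Re > 4000 → turbulent. Relative roughness ε/D = 1.9e-06/0.498 = 3.82e-06. Haaland: 1/√f = -1.8 log₁₀[(3.82e-06/3.7)^1.11 + 6.9/1.027e+04] = -1.8 log₁₀[2.26e-07 + 0.000672] = 5.71, so f = 0.03067.
Total minor-loss coefficient ΣK = 4·0.3 = 1.2.
ΔP = [f·L/D + ΣK]·(ρV²/2) = [0.03067·37.5/0.498 + 1.2]·(870·0.3128²/2) = [2.309 + 1.2]·42.55 = 149.3 Pa.
Head loss h_f = ΔP/(ρg) = 149.3/(870·9.81) = 0.0175 m.

h_f ≈ 0.0175 m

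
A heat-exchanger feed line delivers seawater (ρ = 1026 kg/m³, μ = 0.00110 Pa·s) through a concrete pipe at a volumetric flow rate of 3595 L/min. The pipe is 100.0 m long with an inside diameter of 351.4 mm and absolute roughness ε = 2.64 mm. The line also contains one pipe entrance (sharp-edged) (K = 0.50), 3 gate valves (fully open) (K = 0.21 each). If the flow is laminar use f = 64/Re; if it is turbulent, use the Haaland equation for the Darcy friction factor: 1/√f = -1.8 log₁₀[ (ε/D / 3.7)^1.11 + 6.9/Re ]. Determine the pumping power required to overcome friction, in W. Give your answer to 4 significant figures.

Q = 3595 L/min = 3595/60000 = 0.05992 m³/s.
Cross-sectional area A = πD²/4 = π(0.3514)²/4 = 0.09698 m²; mean velocity V = Q/A = 0.05992/0.09698 = 0.6178 m/s.
Reynolds number Re = ρVD/μ = 1026 · 0.6178 · 0.3514 / 0.0011 = 2.025e+05.
Re > 4000 → turbulent. Relative roughness ε/D = 0.00264/0.3514 = 0.00751. Haaland: 1/√f = -1.8 log₁₀[(0.00751/3.7)^1.11 + 6.9/2.025e+05] = -1.8 log₁₀[0.00103 + 3.41e-05] = 5.354, so f = 0.03489.
Total minor-loss coefficient ΣK = 1·0.5 + 3·0.21 = 1.13.
ΔP = [f·L/D + ΣK]·(ρV²/2) = [0.03489·100/0.3514 + 1.13]·(1026·0.6178²/2) = [9.928 + 1.13]·195.8 = 2165 Pa.
Pumping power P = QΔP = 0.05992·2165 = 129.73 W = 129.7 W.

P ≈ 129.7 W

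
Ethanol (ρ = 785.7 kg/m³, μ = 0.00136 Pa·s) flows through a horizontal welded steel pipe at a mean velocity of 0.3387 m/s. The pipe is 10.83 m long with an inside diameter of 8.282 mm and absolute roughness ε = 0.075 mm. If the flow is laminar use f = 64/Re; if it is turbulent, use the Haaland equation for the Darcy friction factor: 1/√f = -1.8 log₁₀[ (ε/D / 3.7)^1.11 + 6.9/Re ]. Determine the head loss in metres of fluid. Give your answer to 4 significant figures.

h_f ≈ 0.3020 m

Reynolds number Re = ρVD/μ = 785.7 · 0.3387 · 0.008282 / 0.00136 = 1621.
Re < 2300 → laminar flow, so f = 64/Re = 64/1621 = 0.03949 (the turbulent correlation is not needed).
Darcy-Weisbach: ΔP = f(L/D)(ρV²/2) = 0.03949·(10.83/0.008282)·(785.7·0.3387²/2) = 0.03949·1308·45.07 = 2327 Pa.
Head loss h_f = ΔP/(ρg) = 2327/(785.7·9.81) = 0.3020 m.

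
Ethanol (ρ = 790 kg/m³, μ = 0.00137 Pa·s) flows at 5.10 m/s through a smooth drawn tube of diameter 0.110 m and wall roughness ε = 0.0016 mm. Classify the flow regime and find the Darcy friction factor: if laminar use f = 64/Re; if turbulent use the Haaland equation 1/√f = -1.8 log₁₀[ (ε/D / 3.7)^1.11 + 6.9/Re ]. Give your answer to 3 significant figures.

f ≈ 0.0143

Re = ρVD/μ = 790·5.1·0.11/0.00137 = 3.235e+05.
Re > 4000 → turbulent. ε/D = 1.6e-06/0.11 = 1.45e-05; Haaland: 1/√f = -1.8 log₁₀[1e-06 + 2.13e-05] = 8.372, so f = 0.01427.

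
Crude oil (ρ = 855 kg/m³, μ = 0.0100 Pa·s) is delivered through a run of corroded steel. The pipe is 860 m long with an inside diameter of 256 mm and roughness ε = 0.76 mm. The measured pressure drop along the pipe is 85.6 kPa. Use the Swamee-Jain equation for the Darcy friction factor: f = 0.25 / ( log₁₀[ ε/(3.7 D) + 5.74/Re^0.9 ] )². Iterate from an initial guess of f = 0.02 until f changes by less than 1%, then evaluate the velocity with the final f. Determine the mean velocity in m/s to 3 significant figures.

V ≈ 1.40 m/s

Rearranging Darcy-Weisbach: V = √(2·ΔP·D/(f·L·ρ)). With ε/D = 0.00076/0.256 = 0.00297, iterate starting from f = 0.02:
  f = 0.02 → V = √(2·8.56e+04·0.256/(0.02·860·855)) = 1.726 m/s; Re = ρVD/μ = 3.779e+04; f → 0.02958
  f = 0.02958 → V = 1.42 m/s; Re = 3.107e+04; f → 0.03017
  f = 0.03017 → V = 1.406 m/s; Re = 3.077e+04; f → 0.0302
Converged (Δf/f < 1%). With the final f = 0.0302: V = √(2·8.56e+04·0.256/(0.0302·860·855)) = 1.405 m/s.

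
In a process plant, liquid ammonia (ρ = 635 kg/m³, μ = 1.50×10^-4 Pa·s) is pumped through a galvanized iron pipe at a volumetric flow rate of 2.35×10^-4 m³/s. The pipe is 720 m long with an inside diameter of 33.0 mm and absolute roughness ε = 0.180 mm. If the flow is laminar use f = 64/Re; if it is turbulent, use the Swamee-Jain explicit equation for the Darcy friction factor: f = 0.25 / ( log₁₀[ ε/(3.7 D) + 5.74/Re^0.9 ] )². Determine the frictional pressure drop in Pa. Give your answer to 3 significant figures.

Cross-sectional area A = πD²/4 = π(0.033)²/4 = 0.0008553 m²; mean velocity V = Q/A = 0.000235/0.0008553 = 0.2748 m/s.
Reynolds number Re = ρVD/μ = 635 · 0.2748 · 0.033 / 0.00015 = 3.838e+04.
Re > 4000 → turbulent. Relative roughness ε/D = 0.00018/0.033 = 0.00545. Swamee-Jain: f = 0.25/(log₁₀[0.00545/3.7 + 5.74/3.838e+04^0.9])² = 0.25/(log₁₀[0.00147 + 0.00043])² = 0.25/(-2.72)² = 0.03378.
Darcy-Weisbach: ΔP = f(L/D)(ρV²/2) = 0.03378·(720/0.033)·(635·0.2748²/2) = 0.03378·2.182e+04·23.97 = 1.767e+04 Pa.

ΔP ≈ 17700 Pa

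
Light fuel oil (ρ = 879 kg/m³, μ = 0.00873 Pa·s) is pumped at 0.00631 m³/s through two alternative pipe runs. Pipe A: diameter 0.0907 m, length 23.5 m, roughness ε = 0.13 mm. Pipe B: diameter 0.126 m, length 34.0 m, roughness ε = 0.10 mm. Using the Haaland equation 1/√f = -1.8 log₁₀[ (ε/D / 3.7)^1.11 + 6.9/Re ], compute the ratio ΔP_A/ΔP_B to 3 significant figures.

ΔP_A/ΔP_B ≈ 3.36

Pipe A: V = Q/A = 0.00631/0.006461 = 0.9766 m/s; Re = 8919; ε/D = 0.00143; Haaland → f = 0.03366; ΔP_A = f(L/D)(ρV²/2) = 3655 Pa.
Pipe B: V = Q/A = 0.00631/0.01247 = 0.5061 m/s; Re = 6420; ε/D = 0.000794; Haaland → f = 0.03581; ΔP_B = f(L/D)(ρV²/2) = 1088 Pa.
ΔP_A/ΔP_B = 3655/1088 = 3.36.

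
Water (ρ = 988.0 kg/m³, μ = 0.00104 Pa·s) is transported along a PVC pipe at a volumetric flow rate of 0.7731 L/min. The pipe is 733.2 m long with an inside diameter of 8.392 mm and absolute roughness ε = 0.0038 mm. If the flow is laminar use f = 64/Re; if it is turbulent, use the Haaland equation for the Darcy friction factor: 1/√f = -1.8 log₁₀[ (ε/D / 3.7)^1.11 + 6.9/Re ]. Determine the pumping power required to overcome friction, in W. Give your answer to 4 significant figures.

Q = 0.7731 L/min = 0.7731/60000 = 1.288e-05 m³/s.
Cross-sectional area A = πD²/4 = π(0.008392)²/4 = 5.531e-05 m²; mean velocity V = Q/A = 1.288e-05/5.531e-05 = 0.233 m/s.
Reynolds number Re = ρVD/μ = 988 · 0.233 · 0.008392 / 0.00104 = 1857.
Re < 2300 → laminar flow, so f = 64/Re = 64/1857 = 0.03446 (the turbulent correlation is not needed).
Darcy-Weisbach: ΔP = f(L/D)(ρV²/2) = 0.03446·(733.2/0.008392)·(988·0.233²/2) = 0.03446·8.737e+04·26.81 = 8.071e+04 Pa.
Pumping power P = QΔP = 1.288e-05·8.071e+04 = 1.0400 W = 1.040 W.

P ≈ 1.040 W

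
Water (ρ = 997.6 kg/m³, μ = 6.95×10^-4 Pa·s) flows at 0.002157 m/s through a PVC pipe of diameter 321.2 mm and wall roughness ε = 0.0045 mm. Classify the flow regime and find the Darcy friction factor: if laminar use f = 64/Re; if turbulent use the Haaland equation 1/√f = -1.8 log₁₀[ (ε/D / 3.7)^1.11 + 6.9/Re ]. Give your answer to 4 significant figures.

f ≈ 0.06436

Re = ρVD/μ = 997.6·0.002157·0.3212/0.000695 = 994.5.
Re < 2300 → laminar, so f = 64/Re = 0.06436 (roughness is irrelevant in laminar flow).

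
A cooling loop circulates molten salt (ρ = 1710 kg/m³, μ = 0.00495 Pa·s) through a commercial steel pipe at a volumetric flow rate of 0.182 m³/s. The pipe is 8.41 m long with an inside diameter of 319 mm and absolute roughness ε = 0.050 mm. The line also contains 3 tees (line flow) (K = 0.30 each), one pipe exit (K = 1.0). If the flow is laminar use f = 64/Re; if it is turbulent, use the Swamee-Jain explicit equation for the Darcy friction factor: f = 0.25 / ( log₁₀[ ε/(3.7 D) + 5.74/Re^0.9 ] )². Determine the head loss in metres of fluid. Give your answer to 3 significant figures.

Cross-sectional area A = πD²/4 = π(0.319)²/4 = 0.07992 m²; mean velocity V = Q/A = 0.182/0.07992 = 2.277 m/s.
Reynolds number Re = ρVD/μ = 1710 · 2.277 · 0.319 / 0.00495 = 2.509e+05.
Re > 4000 → turbulent. Relative roughness ε/D = 5e-05/0.319 = 0.000157. Swamee-Jain: f = 0.25/(log₁₀[0.000157/3.7 + 5.74/2.509e+05^0.9])² = 0.25/(log₁₀[4.24e-05 + 7.93e-05])² = 0.25/(-3.915)² = 0.01631.
Total minor-loss coefficient ΣK = 3·0.3 + 1·1 = 1.9.
ΔP = [f·L/D + ΣK]·(ρV²/2) = [0.01631·8.41/0.319 + 1.9]·(1710·2.277²/2) = [0.43 + 1.9]·4434 = 1.033e+04 Pa.
Head loss h_f = ΔP/(ρg) = 1.033e+04/(1710·9.81) = 0.616 m.

h_f ≈ 0.616 m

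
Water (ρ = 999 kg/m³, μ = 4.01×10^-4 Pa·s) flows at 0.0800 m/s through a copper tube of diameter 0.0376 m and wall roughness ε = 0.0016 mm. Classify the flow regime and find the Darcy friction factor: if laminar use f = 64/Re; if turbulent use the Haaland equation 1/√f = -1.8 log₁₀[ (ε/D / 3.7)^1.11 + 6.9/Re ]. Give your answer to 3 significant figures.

f ≈ 0.0335

Re = ρVD/μ = 999·0.08·0.0376/0.000401 = 7494.
Re > 4000 → turbulent. ε/D = 1.6e-06/0.0376 = 4.26e-05; Haaland: 1/√f = -1.8 log₁₀[3.29e-06 + 0.000921] = 5.462, so f = 0.03352.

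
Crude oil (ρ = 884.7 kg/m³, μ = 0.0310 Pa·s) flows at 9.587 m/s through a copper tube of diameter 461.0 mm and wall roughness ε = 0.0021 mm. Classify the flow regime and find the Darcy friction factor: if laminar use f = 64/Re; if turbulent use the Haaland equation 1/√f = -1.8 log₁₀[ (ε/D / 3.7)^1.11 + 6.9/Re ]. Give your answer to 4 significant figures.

f ≈ 0.01701

Re = ρVD/μ = 884.7·9.587·0.461/0.031 = 1.261e+05.
Re > 4000 → turbulent. ε/D = 2.1e-06/0.461 = 4.56e-06; Haaland: 1/√f = -1.8 log₁₀[2.76e-07 + 5.47e-05] = 7.668, so f = 0.01701.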